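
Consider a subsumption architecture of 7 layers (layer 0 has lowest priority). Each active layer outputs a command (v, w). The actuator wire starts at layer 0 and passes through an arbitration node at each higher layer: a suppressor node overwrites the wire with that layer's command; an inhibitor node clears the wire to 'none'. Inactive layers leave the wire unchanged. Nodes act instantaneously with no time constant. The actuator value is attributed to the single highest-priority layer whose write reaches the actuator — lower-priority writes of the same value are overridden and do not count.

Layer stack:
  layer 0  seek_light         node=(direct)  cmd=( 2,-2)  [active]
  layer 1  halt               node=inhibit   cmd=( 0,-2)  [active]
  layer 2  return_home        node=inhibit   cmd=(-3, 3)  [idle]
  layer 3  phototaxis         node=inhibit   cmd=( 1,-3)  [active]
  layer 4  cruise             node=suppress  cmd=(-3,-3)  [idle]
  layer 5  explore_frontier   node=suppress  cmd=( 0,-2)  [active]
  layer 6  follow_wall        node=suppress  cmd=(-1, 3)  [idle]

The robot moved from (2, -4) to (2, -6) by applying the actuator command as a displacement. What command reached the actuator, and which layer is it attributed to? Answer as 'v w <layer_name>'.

0 -2 explore_frontier

displacement = (2, -6) − (2, -4) = (0, -2)
L0 seek_light: active, feeds wire = (2, -2)
L1 halt: active, inhibitor → wire = none
L2 return_home: idle → wire stays none
L3 phototaxis: active, inhibitor → wire = none
L4 cruise: idle → wire stays none
L5 explore_frontier: active, suppressor → wire = (0, -2)
L6 follow_wall: idle → wire stays (0, -2)
actuator = (0, -2) — from layer 5 (explore_frontier)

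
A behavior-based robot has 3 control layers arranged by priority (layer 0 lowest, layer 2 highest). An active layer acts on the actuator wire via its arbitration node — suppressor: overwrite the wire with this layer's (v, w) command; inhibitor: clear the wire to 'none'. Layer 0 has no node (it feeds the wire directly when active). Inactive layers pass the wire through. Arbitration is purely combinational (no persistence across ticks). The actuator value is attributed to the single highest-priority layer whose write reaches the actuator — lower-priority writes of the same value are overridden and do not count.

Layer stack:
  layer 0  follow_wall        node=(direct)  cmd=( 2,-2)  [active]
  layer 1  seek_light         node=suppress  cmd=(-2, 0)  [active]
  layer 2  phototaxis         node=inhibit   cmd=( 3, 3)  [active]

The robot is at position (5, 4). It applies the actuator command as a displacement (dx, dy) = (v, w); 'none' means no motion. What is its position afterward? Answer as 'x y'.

5 4

layer 0 (follow_wall) active — direct: (2, -2)
layer 1 (seek_light) active — suppresses: (-2, 0)
layer 2 (phototaxis) active — inhibits: none
→ actuator none
position: (5, 4) + none = (5, 4)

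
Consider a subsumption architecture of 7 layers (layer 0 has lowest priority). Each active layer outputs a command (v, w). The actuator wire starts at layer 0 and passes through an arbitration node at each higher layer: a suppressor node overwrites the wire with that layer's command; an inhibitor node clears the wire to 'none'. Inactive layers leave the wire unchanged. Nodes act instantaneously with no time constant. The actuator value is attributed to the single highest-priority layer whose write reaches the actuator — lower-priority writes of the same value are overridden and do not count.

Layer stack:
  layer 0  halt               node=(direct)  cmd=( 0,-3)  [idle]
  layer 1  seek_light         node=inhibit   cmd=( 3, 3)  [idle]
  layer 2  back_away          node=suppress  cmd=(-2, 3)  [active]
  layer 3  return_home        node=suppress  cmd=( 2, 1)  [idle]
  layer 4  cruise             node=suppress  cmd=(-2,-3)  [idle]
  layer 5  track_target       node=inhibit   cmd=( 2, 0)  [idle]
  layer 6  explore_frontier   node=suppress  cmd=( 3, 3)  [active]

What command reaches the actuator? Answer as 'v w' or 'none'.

[0] halt off; wire := none
[1] seek_light off; pass none
[2] back_away on (suppress); wire := (-2, 3)
[3] return_home off; pass (-2, 3)
[4] cruise off; pass (-2, 3)
[5] track_target off; pass (-2, 3)
[6] explore_frontier on (suppress); wire := (3, 3)
output (3, 3)

3 3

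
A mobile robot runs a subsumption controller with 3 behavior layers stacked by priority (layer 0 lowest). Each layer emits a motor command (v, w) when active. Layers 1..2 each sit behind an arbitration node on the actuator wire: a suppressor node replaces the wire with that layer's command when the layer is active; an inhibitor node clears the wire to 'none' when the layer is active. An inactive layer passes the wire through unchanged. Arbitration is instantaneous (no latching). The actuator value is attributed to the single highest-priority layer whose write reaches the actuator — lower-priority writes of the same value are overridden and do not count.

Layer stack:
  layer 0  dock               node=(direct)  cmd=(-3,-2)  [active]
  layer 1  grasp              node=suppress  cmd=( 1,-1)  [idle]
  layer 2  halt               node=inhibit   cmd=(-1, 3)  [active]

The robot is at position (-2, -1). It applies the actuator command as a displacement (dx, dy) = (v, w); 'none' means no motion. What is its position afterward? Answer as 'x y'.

L0 dock: active, feeds wire = (-3, -2)
L1 grasp: idle → wire stays (-3, -2)
L2 halt: active, inhibitor → wire = none
actuator = none
position: (-2, -1) + none = (-2, -1)

-2 -1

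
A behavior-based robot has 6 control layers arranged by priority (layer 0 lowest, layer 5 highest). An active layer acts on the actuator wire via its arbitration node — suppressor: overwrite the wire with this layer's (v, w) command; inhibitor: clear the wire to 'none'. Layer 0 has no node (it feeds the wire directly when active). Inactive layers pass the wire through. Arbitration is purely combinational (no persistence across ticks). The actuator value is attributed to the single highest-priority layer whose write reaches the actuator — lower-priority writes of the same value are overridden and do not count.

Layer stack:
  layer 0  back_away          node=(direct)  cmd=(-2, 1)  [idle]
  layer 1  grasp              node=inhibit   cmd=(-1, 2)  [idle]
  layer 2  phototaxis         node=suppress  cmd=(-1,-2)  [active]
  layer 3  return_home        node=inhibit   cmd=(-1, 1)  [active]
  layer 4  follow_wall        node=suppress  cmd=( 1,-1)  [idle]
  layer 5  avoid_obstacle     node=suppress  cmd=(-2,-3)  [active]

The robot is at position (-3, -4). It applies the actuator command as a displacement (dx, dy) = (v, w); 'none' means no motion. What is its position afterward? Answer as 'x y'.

layer 0 (back_away) idle — none
layer 1 (grasp) idle — unchanged: none
layer 2 (phototaxis) active — suppresses: (-1, -2)
layer 3 (return_home) active — inhibits: none
layer 4 (follow_wall) idle — unchanged: none
layer 5 (avoid_obstacle) active — suppresses: (-2, -3)
→ actuator (-2, -3)
position: (-3, -4) + (-2, -3) = (-5, -7)

-5 -7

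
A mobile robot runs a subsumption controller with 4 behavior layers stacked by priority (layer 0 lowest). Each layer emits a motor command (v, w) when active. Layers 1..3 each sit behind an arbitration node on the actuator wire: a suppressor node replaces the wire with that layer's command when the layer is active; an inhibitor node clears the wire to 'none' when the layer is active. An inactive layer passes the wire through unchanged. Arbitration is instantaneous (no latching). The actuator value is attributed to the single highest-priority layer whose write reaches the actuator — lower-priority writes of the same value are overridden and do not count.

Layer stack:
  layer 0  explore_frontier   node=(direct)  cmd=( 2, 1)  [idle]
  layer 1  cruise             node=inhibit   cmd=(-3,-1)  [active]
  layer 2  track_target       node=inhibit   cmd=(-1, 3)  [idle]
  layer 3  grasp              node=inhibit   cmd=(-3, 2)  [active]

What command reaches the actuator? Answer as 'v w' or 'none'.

L0 explore_frontier: idle → wire = none
L1 cruise: active, inhibitor → wire = none
L2 track_target: idle → wire stays none
L3 grasp: active, inhibitor → wire = none
actuator = none

none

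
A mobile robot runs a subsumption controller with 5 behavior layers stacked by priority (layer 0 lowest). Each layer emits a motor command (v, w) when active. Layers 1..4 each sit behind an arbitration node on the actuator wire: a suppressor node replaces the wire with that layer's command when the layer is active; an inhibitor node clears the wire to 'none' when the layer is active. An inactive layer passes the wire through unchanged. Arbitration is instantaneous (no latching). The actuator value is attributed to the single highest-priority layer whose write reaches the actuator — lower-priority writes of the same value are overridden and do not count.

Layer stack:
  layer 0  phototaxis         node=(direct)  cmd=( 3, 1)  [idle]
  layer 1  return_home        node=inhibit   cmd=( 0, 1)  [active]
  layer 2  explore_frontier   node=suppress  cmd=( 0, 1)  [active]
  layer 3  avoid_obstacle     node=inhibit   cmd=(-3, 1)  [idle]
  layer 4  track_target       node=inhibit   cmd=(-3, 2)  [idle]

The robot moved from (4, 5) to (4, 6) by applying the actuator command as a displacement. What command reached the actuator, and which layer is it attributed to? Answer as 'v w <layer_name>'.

0 1 explore_frontier

displacement = (4, 6) − (4, 5) = (0, 1)
layer 0 (phototaxis) idle — none
layer 1 (return_home) active — inhibits: none
layer 2 (explore_frontier) active — suppresses: (0, 1)
layer 3 (avoid_obstacle) idle — unchanged: (0, 1)
layer 4 (track_target) idle — unchanged: (0, 1)
→ actuator (0, 1) — from layer 2 (explore_frontier)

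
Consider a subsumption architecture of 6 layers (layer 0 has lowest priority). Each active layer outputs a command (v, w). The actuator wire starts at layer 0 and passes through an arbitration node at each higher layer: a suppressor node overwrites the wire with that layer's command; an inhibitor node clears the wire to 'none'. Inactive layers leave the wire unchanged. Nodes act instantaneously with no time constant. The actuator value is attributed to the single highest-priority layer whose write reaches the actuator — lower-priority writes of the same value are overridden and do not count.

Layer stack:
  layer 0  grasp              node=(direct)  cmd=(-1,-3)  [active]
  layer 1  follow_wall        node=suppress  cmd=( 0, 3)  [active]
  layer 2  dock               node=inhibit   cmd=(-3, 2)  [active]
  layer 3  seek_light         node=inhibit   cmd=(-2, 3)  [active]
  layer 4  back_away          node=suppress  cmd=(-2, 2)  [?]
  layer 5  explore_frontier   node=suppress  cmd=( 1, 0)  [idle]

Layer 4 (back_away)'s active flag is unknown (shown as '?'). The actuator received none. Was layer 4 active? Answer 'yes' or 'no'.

If layer 4 is active=yes:
  actuator would be (-2, 2)
If layer 4 is active=no:
  actuator would be none
Observed none, so layer 4 was idle.

no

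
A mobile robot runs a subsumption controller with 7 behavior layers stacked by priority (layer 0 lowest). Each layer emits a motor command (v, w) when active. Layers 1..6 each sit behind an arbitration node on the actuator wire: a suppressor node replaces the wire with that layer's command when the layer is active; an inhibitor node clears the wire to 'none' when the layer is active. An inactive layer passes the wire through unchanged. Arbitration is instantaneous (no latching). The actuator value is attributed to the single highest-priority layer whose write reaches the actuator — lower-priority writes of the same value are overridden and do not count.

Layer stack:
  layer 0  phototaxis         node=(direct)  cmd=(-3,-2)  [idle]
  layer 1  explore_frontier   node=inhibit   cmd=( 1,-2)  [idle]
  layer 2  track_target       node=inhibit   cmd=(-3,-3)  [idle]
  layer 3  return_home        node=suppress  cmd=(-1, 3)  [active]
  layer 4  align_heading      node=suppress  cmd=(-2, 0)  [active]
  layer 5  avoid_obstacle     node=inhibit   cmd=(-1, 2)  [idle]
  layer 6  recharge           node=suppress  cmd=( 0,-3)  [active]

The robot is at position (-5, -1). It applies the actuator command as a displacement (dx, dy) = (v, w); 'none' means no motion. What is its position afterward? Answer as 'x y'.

-5 -4

L0 phototaxis: idle → wire = none
L1 explore_frontier: idle → wire stays none
L2 track_target: idle → wire stays none
L3 return_home: active, suppressor → wire = (-1, 3)
L4 align_heading: active, suppressor → wire = (-2, 0)
L5 avoid_obstacle: idle → wire stays (-2, 0)
L6 recharge: active, suppressor → wire = (0, -3)
actuator = (0, -3)
position: (-5, -1) + (0, -3) = (-5, -4)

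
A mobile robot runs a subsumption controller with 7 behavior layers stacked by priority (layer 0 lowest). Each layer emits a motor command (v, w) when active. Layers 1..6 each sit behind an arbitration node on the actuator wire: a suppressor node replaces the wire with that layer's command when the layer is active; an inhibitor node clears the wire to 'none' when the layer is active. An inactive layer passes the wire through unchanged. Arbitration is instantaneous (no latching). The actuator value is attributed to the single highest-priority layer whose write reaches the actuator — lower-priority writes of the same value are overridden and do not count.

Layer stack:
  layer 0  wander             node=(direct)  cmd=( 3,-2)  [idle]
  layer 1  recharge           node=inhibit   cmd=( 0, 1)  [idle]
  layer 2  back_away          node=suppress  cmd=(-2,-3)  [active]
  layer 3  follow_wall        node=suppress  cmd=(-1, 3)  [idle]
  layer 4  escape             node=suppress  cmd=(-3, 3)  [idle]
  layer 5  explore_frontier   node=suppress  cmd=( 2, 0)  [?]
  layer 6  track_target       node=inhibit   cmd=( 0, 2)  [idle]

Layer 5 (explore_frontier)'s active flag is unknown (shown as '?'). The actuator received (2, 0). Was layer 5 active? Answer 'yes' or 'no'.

yes

If layer 5 is active=yes:
  actuator would be (2, 0)
If layer 5 is active=no:
  actuator would be (-2, -3)
Observed (2, 0), so layer 5 was active.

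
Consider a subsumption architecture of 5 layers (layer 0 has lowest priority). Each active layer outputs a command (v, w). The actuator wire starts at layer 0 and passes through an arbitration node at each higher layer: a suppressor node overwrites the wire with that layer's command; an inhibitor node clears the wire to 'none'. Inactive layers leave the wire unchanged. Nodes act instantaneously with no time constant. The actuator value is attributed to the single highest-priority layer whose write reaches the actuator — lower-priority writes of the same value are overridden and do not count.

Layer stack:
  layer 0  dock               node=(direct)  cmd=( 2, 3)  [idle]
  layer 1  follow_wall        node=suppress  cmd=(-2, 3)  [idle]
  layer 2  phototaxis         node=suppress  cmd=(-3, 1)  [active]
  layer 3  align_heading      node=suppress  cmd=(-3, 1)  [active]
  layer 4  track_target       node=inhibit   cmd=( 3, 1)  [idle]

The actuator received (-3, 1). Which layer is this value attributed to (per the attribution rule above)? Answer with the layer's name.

align_heading

[0] dock off; wire := none
[1] follow_wall off; pass none
[2] phototaxis on (suppress); wire := (-3, 1)
[3] align_heading on (suppress); wire := (-3, 1)
[4] track_target off; pass (-3, 1)
output (-3, 1)
last writer: layer 3 = align_heading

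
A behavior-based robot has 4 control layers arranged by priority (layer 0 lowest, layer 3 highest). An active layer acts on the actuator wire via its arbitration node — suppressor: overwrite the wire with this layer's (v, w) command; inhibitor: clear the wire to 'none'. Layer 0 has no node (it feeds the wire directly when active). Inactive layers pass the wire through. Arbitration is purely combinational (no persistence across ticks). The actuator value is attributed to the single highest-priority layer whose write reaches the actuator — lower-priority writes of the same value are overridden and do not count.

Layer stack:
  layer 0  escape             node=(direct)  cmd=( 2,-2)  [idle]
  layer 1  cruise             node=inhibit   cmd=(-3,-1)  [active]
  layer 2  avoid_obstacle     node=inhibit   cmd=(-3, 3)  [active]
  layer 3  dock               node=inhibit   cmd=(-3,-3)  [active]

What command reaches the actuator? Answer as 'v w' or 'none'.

none

layer 0 (escape) idle — none
layer 1 (cruise) active — inhibits: none
layer 2 (avoid_obstacle) active — inhibits: none
layer 3 (dock) active — inhibits: none
→ actuator none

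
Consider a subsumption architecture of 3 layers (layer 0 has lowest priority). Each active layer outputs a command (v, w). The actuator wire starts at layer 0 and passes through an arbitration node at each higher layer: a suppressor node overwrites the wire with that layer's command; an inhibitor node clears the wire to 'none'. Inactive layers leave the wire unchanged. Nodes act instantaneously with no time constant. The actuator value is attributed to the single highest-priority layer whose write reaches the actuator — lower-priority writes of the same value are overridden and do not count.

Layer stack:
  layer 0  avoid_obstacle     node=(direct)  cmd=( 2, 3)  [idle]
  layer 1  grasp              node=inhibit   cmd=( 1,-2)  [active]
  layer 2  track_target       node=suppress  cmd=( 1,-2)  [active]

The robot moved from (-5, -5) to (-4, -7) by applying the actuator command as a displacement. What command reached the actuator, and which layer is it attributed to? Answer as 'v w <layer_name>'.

1 -2 track_target

displacement = (-4, -7) − (-5, -5) = (1, -2)
L0 avoid_obstacle: idle → wire = none
L1 grasp: active, inhibitor → wire = none
L2 track_target: active, suppressor → wire = (1, -2)
actuator = (1, -2) — from layer 2 (track_target)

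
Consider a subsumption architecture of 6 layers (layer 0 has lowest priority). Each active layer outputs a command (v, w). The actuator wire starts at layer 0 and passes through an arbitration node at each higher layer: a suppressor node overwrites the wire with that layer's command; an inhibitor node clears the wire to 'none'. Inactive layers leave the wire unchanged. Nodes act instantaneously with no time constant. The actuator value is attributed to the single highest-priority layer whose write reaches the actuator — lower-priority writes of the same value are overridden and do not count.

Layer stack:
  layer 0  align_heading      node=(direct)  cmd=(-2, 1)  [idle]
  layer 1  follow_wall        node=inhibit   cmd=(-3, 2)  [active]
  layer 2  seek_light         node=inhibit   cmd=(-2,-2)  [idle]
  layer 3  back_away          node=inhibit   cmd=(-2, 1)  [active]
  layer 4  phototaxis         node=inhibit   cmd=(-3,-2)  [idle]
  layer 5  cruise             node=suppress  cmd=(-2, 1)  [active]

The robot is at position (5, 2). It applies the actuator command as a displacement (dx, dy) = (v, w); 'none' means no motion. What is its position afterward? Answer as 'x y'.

L0 align_heading: idle → wire = none
L1 follow_wall: active, inhibitor → wire = none
L2 seek_light: idle → wire stays none
L3 back_away: active, inhibitor → wire = none
L4 phototaxis: idle → wire stays none
L5 cruise: active, suppressor → wire = (-2, 1)
actuator = (-2, 1)
position: (5, 2) + (-2, 1) = (3, 3)

3 3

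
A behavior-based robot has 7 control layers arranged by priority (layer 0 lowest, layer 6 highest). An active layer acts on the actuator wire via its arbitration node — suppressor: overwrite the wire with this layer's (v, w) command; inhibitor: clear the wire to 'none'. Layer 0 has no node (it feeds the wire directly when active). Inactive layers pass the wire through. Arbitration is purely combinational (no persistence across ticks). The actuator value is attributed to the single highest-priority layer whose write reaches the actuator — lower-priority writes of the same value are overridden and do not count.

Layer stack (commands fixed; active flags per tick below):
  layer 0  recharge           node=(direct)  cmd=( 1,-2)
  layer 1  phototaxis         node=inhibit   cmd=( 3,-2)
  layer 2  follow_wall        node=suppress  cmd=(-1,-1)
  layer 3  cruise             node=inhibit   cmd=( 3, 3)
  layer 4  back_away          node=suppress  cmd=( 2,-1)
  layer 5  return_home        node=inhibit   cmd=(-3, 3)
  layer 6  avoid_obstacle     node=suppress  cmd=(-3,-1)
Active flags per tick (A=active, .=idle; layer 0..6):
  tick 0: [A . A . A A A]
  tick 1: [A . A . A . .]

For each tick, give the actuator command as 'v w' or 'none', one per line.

-3 -1
2 -1

tick 0:
  L0 recharge: active, feeds wire = (1, -2)
  L1 phototaxis: idle → wire stays (1, -2)
  L2 follow_wall: active, suppressor → wire = (-1, -1)
  L3 cruise: idle → wire stays (-1, -1)
  L4 back_away: active, suppressor → wire = (2, -1)
  L5 return_home: active, inhibitor → wire = none
  L6 avoid_obstacle: active, suppressor → wire = (-3, -1)
  actuator = (-3, -1)
tick 1:
  L0 recharge: active, feeds wire = (1, -2)
  L1 phototaxis: idle → wire stays (1, -2)
  L2 follow_wall: active, suppressor → wire = (-1, -1)
  L3 cruise: idle → wire stays (-1, -1)
  L4 back_away: active, suppressor → wire = (2, -1)
  L5 return_home: idle → wire stays (2, -1)
  L6 avoid_obstacle: idle → wire stays (2, -1)
  actuator = (2, -1)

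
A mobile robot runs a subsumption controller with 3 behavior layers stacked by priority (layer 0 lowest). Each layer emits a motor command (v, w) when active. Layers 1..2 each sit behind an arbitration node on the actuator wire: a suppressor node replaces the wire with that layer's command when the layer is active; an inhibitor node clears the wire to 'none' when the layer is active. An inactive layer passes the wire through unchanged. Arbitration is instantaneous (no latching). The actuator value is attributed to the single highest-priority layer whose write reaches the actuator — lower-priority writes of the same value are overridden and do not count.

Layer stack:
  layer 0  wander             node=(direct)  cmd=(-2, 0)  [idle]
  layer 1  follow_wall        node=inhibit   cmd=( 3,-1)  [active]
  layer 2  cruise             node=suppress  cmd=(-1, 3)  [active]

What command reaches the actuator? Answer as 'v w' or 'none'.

-1 3

L0 wander: idle → wire = none
L1 follow_wall: active, inhibitor → wire = none
L2 cruise: active, suppressor → wire = (-1, 3)
actuator = (-1, 3)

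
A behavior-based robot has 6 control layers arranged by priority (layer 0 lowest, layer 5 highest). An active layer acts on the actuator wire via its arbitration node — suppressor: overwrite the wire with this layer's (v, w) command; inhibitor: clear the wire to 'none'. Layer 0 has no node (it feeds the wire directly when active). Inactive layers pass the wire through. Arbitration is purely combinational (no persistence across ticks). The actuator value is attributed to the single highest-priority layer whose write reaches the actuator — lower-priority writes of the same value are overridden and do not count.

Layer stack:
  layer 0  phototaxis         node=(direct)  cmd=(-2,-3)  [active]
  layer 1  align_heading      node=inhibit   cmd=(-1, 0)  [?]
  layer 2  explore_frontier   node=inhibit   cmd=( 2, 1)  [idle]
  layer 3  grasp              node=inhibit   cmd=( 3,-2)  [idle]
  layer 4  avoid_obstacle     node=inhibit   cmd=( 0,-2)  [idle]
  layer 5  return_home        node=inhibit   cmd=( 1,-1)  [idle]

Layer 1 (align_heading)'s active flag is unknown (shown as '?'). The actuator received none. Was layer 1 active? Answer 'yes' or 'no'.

If layer 1 is active=yes:
  actuator would be none
If layer 1 is active=no:
  actuator would be (-2, -3)
Observed none, so layer 1 was active.

yes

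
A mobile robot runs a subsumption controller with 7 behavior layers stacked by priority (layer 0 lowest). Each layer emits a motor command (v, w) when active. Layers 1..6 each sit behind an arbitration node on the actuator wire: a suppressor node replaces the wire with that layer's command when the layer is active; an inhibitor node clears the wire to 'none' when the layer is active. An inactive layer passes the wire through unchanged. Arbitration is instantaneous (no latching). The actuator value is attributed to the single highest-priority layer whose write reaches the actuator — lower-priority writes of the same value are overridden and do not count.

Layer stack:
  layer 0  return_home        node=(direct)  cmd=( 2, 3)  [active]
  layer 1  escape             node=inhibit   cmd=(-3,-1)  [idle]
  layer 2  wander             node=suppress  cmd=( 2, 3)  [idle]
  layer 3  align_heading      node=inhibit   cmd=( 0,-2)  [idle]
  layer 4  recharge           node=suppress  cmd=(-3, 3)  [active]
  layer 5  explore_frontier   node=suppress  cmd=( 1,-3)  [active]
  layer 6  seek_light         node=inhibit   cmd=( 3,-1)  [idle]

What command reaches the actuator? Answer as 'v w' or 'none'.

1 -3

layer 0 (return_home) active — direct: (2, 3)
layer 1 (escape) idle — unchanged: (2, 3)
layer 2 (wander) idle — unchanged: (2, 3)
layer 3 (align_heading) idle — unchanged: (2, 3)
layer 4 (recharge) active — suppresses: (-3, 3)
layer 5 (explore_frontier) active — suppresses: (1, -3)
layer 6 (seek_light) idle — unchanged: (1, -3)
→ actuator (1, -3)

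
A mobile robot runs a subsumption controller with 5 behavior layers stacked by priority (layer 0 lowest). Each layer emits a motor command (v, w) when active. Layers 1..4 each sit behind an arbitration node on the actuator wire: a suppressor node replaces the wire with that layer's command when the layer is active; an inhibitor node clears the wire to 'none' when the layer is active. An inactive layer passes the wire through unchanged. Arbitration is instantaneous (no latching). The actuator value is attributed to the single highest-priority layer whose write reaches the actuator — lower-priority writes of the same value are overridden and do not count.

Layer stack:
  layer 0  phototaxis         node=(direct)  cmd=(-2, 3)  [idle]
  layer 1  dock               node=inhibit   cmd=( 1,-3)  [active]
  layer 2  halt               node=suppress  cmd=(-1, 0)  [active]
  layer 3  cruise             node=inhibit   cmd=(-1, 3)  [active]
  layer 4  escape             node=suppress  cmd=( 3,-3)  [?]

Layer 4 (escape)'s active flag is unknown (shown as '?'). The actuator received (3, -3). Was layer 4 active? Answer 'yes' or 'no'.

If layer 4 is active=yes:
  actuator would be (3, -3)
If layer 4 is active=no:
  actuator would be none
Observed (3, -3), so layer 4 was active.

yes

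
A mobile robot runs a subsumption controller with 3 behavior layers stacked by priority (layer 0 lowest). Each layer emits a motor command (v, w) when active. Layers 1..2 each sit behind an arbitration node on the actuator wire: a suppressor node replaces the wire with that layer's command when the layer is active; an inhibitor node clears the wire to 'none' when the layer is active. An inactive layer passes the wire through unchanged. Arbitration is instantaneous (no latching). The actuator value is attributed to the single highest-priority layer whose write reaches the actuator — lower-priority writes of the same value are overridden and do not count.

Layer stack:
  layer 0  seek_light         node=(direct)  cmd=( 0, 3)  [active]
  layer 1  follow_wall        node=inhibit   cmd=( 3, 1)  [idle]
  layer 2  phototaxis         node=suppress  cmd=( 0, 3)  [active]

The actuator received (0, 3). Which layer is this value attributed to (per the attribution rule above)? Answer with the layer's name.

phototaxis

[0] seek_light on; wire := (0, 3)
[1] follow_wall off; pass (0, 3)
[2] phototaxis on (suppress); wire := (0, 3)
output (0, 3)
last writer: layer 2 = phototaxis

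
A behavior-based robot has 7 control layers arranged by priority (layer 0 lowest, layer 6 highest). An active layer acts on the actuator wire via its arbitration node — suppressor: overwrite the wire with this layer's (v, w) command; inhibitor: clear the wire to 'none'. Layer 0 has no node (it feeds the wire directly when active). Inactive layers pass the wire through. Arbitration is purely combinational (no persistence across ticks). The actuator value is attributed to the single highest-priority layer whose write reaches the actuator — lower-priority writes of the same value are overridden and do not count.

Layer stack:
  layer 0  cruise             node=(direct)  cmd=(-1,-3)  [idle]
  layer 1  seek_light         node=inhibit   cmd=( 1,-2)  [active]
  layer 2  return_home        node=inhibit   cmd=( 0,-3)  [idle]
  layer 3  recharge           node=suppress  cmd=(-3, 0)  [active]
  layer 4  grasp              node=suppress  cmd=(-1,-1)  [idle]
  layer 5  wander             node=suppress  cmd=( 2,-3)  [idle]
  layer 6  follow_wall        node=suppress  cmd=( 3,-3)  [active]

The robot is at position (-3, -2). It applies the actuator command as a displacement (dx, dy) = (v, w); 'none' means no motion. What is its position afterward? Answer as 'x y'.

0 -5

[0] cruise off; wire := none
[1] seek_light on (inhibit); wire := none
[2] return_home off; pass none
[3] recharge on (suppress); wire := (-3, 0)
[4] grasp off; pass (-3, 0)
[5] wander off; pass (-3, 0)
[6] follow_wall on (suppress); wire := (3, -3)
output (3, -3)
position: (-3, -2) + (3, -3) = (0, -5)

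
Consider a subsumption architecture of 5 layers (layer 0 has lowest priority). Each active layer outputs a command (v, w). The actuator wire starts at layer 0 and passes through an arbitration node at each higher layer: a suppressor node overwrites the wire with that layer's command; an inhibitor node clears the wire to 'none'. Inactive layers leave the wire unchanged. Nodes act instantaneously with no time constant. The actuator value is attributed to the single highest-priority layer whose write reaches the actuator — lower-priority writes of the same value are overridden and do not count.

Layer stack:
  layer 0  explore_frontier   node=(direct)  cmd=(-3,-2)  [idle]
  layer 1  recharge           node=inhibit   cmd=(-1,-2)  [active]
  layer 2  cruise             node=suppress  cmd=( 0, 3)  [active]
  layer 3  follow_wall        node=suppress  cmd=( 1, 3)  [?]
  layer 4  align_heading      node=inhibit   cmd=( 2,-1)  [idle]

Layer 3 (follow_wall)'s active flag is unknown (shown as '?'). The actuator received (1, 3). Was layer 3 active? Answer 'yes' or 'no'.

yes

If layer 3 is active=yes:
  actuator would be (1, 3)
If layer 3 is active=no:
  actuator would be (0, 3)
Observed (1, 3), so layer 3 was active.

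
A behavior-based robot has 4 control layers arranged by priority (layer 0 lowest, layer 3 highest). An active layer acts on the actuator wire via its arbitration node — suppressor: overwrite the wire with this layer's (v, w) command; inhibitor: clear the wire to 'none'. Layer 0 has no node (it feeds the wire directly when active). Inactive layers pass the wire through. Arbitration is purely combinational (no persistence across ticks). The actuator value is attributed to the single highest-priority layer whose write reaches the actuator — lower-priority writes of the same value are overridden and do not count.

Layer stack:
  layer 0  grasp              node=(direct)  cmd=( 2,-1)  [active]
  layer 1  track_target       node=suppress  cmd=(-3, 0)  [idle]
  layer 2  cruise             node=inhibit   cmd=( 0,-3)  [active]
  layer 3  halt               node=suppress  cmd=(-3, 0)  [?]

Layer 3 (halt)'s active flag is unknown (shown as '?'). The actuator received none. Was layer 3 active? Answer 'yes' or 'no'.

no

If layer 3 is active=yes:
  actuator would be (-3, 0)
If layer 3 is active=no:
  actuator would be none
Observed none, so layer 3 was idle.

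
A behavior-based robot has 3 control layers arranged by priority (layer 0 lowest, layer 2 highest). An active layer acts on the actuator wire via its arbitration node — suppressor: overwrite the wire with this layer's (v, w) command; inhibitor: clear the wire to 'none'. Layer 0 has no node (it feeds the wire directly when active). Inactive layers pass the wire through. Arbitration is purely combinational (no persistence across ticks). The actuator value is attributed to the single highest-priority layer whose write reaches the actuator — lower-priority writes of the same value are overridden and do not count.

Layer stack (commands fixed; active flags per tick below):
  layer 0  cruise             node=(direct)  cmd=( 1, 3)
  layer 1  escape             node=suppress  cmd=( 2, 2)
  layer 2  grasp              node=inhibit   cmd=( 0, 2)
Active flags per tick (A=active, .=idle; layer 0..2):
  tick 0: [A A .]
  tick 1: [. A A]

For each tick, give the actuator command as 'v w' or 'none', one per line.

2 2
none

tick 0:
  layer 0 (cruise) active — direct: (1, 3)
  layer 1 (escape) active — suppresses: (2, 2)
  layer 2 (grasp) idle — unchanged: (2, 2)
  → actuator (2, 2)
tick 1:
  layer 0 (cruise) idle — none
  layer 1 (escape) active — suppresses: (2, 2)
  layer 2 (grasp) active — inhibits: none
  → actuator none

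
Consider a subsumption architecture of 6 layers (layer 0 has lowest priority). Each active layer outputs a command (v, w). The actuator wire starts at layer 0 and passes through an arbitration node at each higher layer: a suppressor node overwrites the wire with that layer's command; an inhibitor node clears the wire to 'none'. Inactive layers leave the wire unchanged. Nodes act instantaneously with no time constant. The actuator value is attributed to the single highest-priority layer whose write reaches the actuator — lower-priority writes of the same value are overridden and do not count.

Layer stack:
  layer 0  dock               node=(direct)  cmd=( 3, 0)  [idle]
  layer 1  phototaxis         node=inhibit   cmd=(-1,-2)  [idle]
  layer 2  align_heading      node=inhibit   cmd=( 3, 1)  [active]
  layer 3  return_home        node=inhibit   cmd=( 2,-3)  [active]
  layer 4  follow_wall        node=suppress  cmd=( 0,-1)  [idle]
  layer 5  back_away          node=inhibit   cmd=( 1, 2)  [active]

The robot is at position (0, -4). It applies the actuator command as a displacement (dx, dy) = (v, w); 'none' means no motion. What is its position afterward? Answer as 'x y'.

0 -4

layer 0 (dock) idle — none
layer 1 (phototaxis) idle — unchanged: none
layer 2 (align_heading) active — inhibits: none
layer 3 (return_home) active — inhibits: none
layer 4 (follow_wall) idle — unchanged: none
layer 5 (back_away) active — inhibits: none
→ actuator none
position: (0, -4) + none = (0, -4)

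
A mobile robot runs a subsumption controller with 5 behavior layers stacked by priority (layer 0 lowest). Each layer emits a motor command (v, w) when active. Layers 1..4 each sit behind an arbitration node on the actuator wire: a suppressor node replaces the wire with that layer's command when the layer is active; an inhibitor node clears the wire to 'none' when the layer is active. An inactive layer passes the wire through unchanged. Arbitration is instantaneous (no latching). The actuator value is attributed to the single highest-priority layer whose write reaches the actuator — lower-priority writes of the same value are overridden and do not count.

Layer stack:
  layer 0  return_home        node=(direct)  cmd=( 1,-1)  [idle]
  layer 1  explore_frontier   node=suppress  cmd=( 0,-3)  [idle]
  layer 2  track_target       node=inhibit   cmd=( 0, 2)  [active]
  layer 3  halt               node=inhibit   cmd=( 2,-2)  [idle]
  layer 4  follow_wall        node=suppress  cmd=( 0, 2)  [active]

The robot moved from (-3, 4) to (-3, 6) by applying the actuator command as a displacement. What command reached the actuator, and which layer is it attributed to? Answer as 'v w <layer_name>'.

0 2 follow_wall

displacement = (-3, 6) − (-3, 4) = (0, 2)
layer 0 (return_home) idle — none
layer 1 (explore_frontier) idle — unchanged: none
layer 2 (track_target) active — inhibits: none
layer 3 (halt) idle — unchanged: none
layer 4 (follow_wall) active — suppresses: (0, 2)
→ actuator (0, 2) — from layer 4 (follow_wall)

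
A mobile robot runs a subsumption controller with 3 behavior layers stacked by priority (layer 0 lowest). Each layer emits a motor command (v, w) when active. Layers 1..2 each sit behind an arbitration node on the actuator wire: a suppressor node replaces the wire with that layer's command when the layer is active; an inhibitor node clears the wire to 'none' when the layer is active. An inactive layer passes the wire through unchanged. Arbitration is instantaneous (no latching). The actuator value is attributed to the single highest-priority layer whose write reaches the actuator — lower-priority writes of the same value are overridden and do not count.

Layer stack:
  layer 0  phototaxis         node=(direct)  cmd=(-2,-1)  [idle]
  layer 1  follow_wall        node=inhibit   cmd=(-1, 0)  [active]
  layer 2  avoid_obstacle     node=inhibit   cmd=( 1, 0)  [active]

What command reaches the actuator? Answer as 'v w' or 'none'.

none

[0] phototaxis off; wire := none
[1] follow_wall on (inhibit); wire := none
[2] avoid_obstacle on (inhibit); wire := none
output none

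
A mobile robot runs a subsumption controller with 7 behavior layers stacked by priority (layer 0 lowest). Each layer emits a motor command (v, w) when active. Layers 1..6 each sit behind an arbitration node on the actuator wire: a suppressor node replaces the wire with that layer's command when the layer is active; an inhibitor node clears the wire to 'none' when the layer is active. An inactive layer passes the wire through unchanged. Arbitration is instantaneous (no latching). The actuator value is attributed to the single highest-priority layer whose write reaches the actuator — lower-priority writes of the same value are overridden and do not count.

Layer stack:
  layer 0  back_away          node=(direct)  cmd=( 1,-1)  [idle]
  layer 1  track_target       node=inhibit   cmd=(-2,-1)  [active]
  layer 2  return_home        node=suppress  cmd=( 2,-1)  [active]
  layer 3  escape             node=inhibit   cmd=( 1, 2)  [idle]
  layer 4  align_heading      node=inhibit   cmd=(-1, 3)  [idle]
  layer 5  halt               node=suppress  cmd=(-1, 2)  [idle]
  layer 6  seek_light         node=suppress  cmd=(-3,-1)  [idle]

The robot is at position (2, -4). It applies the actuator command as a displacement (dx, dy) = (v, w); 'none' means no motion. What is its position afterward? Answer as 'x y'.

layer 0 (back_away) idle — none
layer 1 (track_target) active — inhibits: none
layer 2 (return_home) active — suppresses: (2, -1)
layer 3 (escape) idle — unchanged: (2, -1)
layer 4 (align_heading) idle — unchanged: (2, -1)
layer 5 (halt) idle — unchanged: (2, -1)
layer 6 (seek_light) idle — unchanged: (2, -1)
→ actuator (2, -1)
position: (2, -4) + (2, -1) = (4, -5)

4 -5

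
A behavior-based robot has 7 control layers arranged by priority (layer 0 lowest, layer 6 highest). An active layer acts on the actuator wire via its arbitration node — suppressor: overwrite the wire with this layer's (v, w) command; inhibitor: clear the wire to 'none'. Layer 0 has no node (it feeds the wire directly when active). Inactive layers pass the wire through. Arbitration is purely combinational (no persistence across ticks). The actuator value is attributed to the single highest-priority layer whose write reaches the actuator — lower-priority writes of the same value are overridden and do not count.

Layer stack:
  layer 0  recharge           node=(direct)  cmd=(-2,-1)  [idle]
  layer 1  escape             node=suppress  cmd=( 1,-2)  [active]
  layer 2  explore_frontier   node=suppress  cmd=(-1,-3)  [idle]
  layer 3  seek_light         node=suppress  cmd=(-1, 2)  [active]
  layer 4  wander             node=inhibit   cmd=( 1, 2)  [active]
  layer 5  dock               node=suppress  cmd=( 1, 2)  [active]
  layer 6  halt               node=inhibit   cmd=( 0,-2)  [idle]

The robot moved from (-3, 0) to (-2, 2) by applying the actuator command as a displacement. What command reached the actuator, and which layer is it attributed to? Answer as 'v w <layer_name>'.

1 2 dock

displacement = (-2, 2) − (-3, 0) = (1, 2)
layer 0 (recharge) idle — none
layer 1 (escape) active — suppresses: (1, -2)
layer 2 (explore_frontier) idle — unchanged: (1, -2)
layer 3 (seek_light) active — suppresses: (-1, 2)
layer 4 (wander) active — inhibits: none
layer 5 (dock) active — suppresses: (1, 2)
layer 6 (halt) idle — unchanged: (1, 2)
→ actuator (1, 2) — from layer 5 (dock)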